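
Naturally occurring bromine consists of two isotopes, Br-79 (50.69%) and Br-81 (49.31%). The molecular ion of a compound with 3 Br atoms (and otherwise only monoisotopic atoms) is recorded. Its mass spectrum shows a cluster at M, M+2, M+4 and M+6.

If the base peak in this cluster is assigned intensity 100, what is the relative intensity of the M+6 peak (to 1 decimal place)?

31.5

(0.5069 + 0.4931)^3 gives M 0.1302, M+2 0.3801, M+4 0.3698, M+6 0.1199; the largest is M+2.
P(M+2) = C(3,1) × 0.5069^2 × 0.4931^1 = 3 × 0.25694761 × 0.4931 = 0.380103 (base)
P(M+6) = C(3,3) × 0.5069^0 × 0.4931^3 = 1 × 1.0000 × 0.11989609 = 0.119896
Relative intensity = 0.119896 / 0.380103 × 100 = 31.5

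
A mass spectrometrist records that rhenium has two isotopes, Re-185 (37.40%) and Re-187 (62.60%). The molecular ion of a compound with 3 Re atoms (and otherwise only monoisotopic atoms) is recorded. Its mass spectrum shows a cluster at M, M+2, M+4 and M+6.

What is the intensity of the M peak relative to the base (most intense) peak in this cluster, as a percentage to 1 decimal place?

(0.3740 + 0.6260)^3 gives M 0.0523, M+2 0.2627, M+4 0.4397, M+6 0.2453; the largest is M+4.
P(M+4) = C(3,2) × 0.3740^1 × 0.6260^2 = 3 × 0.3740 × 0.391876 = 0.439685 (base)
P(M) = C(3,0) × 0.3740^3 × 0.6260^0 = 1 × 0.05231362 × 1.0000 = 0.052314
Relative intensity = 0.052314 / 0.439685 × 100 = 11.9

11.9%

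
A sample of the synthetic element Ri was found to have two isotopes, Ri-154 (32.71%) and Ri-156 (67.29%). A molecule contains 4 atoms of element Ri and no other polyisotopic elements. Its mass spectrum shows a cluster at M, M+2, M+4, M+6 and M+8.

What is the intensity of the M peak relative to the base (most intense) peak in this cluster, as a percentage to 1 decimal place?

2.9%

Binomial terms of (0.3271 + 0.6729)^4: M 0.0114, M+2 0.0942, M+4 0.2907, M+6 0.3987, M+8 0.2050 → M+6 is the base peak.
P(M+6) = C(4,3) × 0.3271^1 × 0.6729^3 = 4 × 0.3271 × 0.30468536 = 0.398650 (base)
P(M) = C(4,0) × 0.3271^4 × 0.6729^0 = 1 × 0.0114478 × 1.0000 = 0.011448
Relative intensity = 0.011448 / 0.398650 × 100 = 2.9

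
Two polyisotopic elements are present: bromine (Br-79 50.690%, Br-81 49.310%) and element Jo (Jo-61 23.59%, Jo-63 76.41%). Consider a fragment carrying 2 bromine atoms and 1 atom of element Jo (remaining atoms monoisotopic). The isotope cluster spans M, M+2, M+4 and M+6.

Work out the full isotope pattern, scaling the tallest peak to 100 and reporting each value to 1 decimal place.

Bromine pattern (n=2): 0.25694761 : 0.49990478 : 0.24314761
Element Jo pattern (n=1): 0.2359 : 0.7641
Convolve the two distributions (both contribute in 2-u steps):
  M: 0.25694761×0.2359 = 0.060614
  M+2: 0.25694761×0.7641 + 0.49990478×0.2359 = 0.314261
  M+4: 0.49990478×0.7641 + 0.24314761×0.2359 = 0.439336
  M+6: 0.24314761×0.7641 = 0.185789
Scale to base peak (0.439336) = 100: 13.8 : 71.5 : 100.0 : 42.3

13.8 : 71.5 : 100.0 : 42.3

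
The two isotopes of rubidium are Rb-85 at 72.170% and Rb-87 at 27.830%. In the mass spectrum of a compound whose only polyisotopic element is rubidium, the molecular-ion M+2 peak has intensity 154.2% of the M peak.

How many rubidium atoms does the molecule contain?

For n independent Rb atoms, I(M+2)/I(M) = n · (abundance Rb-87) / (abundance Rb-85) = n · 0.27830/0.72170.
n = 1.542 × 0.72170/0.27830 = 4.00 ≈ 4

4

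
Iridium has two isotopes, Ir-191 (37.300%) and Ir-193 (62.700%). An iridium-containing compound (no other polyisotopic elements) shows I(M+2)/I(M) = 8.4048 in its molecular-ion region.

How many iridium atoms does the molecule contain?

The M+2/M ratio from n Ir atoms is n · q/p = n · 0.62700/0.37300.
n = 8.4048 × 0.37300/0.62700 = 5.00 ≈ 5

5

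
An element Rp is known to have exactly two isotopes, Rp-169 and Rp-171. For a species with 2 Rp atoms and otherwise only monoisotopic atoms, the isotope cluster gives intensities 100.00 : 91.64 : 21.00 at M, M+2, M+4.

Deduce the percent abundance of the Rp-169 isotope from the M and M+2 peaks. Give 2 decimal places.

68.58%

If p is the fraction of Rp that is Rp-169, then I(M+2)/I(M) = [C(2,1)·p^1·(1−p)] / p^2 = 2·(1−p)/p = 91.64/100.00 = 0.9164
(1−p)/p = 0.9164/2 = 0.4582  ⇒  p = 1/(1 + 0.4582) = 0.6858
Rp-169: 68.58%, Rp-171: 31.42%.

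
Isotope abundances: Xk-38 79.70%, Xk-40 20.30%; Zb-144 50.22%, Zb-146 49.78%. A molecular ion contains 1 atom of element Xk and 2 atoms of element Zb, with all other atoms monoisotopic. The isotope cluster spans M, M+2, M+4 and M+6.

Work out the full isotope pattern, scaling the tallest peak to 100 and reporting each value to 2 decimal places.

44.70 : 100.00 : 66.49 : 11.19

Element Xk pattern (n=1): 0.7970 : 0.2030
Element Zb pattern (n=2): 0.25220484 : 0.49999032 : 0.24780484
Convolve the two distributions (both contribute in 2-u steps):
  M: 0.7970×0.25220484 = 0.201007
  M+2: 0.7970×0.49999032 + 0.2030×0.25220484 = 0.449690
  M+4: 0.7970×0.24780484 + 0.2030×0.49999032 = 0.298998
  M+6: 0.2030×0.24780484 = 0.050304
Scale to base peak (0.449690) = 100: 44.70 : 100.00 : 66.49 : 11.19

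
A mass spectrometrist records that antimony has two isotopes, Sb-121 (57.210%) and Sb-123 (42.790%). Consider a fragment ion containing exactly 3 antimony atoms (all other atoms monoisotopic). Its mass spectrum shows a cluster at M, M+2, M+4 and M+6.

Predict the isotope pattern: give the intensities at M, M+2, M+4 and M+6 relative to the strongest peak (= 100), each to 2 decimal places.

Each Sb atom is independently Sb-121 (p = 0.57210) or Sb-123 (q = 0.42790); the cluster is the binomial expansion (p + q)^3.
P(M) = 0.57210^3 = 0.187247
P(M+2) = 3 × 0.57210^2 × 0.42790^1 = 0.420153
P(M+4) = 3 × 0.57210^1 × 0.42790^2 = 0.314252
P(M+6) = 0.42790^3 = 0.078348
The M+2 peak is largest (0.420153); scaling to 100 gives 44.57 : 100.00 : 74.79 : 18.65.

44.57 : 100.00 : 74.79 : 18.65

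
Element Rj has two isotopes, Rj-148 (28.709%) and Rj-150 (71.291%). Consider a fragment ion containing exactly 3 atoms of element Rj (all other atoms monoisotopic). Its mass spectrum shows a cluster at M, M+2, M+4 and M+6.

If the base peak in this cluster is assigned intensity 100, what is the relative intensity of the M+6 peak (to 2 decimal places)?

(0.28709 + 0.71291)^3 gives M 0.0237, M+2 0.1763, M+4 0.4377, M+6 0.3623; the largest is M+4.
P(M+4) = C(3,2) × 0.28709^1 × 0.71291^2 = 3 × 0.28709 × 0.50824067 = 0.437732 (base)
P(M+6) = C(3,3) × 0.28709^0 × 0.71291^3 = 1 × 1.0000 × 0.36232985 = 0.362330
Relative intensity = 0.362330 / 0.437732 × 100 = 82.77

82.77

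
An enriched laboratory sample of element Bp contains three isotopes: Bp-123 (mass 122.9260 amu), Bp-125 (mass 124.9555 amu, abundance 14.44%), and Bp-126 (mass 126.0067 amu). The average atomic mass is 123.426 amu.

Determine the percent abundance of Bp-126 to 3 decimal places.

6.717%

The remaining 85.56% is split between Bp-123 (fraction x) and Bp-126 (fraction 0.8556 − x).
Substituting: 122.9260x + 126.0067(0.8556 − x) = 105.3824258
(122.9260 − 126.0067)x = -2.42890672  ⇒  x = 0.78843, y = 0.06717
Bp-123: 78.843%, Bp-126: 6.717%.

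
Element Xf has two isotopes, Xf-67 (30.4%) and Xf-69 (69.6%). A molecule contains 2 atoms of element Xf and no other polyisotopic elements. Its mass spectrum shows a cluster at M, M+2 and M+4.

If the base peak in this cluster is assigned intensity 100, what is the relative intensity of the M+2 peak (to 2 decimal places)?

87.36

Term probabilities: M 0.0924, M+2 0.4232, M+4 0.4844. Base peak = M+4.
P(M+4) = C(2,2) × 0.304^0 × 0.696^2 = 1 × 1.0000 × 0.484416 = 0.484416 (base)
P(M+2) = C(2,1) × 0.304^1 × 0.696^1 = 2 × 0.3040 × 0.6960 = 0.423168
Relative intensity = 0.423168 / 0.484416 × 100 = 87.36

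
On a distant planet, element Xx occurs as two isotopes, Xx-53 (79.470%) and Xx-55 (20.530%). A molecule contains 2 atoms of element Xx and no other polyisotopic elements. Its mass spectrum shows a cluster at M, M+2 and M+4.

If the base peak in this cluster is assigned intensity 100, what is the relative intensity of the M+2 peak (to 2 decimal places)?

(0.79470 + 0.20530)^2 gives M 0.6315, M+2 0.3263, M+4 0.0421; the largest is M.
P(M) = C(2,0) × 0.79470^2 × 0.20530^0 = 1 × 0.63154809 × 1.0000 = 0.631548 (base)
P(M+2) = C(2,1) × 0.79470^1 × 0.20530^1 = 2 × 0.7947 × 0.2053 = 0.326304
Relative intensity = 0.326304 / 0.631548 × 100 = 51.67

51.67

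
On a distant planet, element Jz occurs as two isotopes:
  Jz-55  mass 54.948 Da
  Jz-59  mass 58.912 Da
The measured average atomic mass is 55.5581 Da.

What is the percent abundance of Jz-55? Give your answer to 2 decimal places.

With x = fraction of Jz-55 (so Jz-59 is 1 − x):
54.948·x + 58.912·(1 − x) = 55.5581
(54.948 − 58.912)·x = 55.5581 − 58.912
x = -3.3539 / -3.964 = 0.84609 → 84.61% Jz-55, 15.39% Jz-59.

84.61%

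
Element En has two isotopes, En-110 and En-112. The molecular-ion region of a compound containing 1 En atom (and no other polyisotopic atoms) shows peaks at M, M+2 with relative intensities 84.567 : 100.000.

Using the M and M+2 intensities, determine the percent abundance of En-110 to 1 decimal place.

45.8%

If p is the fraction of En that is En-110, then I(M+2)/I(M) = [C(1,1)·p^0·(1−p)] / p^1 = 1·(1−p)/p = 100.000/84.567 = 1.1825
(1−p)/p = 1.1825/1 = 1.1825  ⇒  p = 1/(1 + 1.1825) = 0.4582
En-110: 45.8%, En-112: 54.2%.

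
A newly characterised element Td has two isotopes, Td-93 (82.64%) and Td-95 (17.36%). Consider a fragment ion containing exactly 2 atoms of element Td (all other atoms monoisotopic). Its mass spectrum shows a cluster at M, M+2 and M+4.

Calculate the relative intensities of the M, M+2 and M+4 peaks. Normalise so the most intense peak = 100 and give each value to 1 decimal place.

100.0 : 42.0 : 4.4

The 2 Td atoms are independent, so intensities follow the terms of (0.8264 + 0.1736)^2.
P(M) = 0.8264^2 = 0.682937
P(M+2) = 2 × 0.8264^1 × 0.1736^1 = 0.286926
P(M+4) = 0.1736^2 = 0.030137
The M peak is largest (0.682937); scaling to 100 gives 100.0 : 42.0 : 4.4.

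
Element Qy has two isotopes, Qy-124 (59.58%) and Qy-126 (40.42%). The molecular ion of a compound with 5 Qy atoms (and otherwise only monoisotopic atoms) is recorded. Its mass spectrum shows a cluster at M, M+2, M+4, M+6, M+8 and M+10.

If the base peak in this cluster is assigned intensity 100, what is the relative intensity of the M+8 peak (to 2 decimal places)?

Binomial terms of (0.5958 + 0.4042)^5: M 0.0751, M+2 0.2547, M+4 0.3455, M+6 0.2344, M+8 0.0795, M+10 0.0108 → M+4 is the base peak.
P(M+4) = C(5,2) × 0.5958^3 × 0.4042^2 = 10 × 0.21149568 × 0.16337764 = 0.345537 (base)
P(M+8) = C(5,4) × 0.5958^1 × 0.4042^4 = 5 × 0.5958 × 0.02669225 = 0.079516
Relative intensity = 0.079516 / 0.345537 × 100 = 23.01

23.01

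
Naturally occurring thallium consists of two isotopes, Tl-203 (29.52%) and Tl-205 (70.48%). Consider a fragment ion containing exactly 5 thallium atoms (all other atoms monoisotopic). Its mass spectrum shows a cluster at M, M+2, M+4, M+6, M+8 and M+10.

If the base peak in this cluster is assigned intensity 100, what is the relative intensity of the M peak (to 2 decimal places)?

Term probabilities: M 0.0022, M+2 0.0268, M+4 0.1278, M+6 0.3051, M+8 0.3642, M+10 0.1739. Base peak = M+8.
P(M+8) = C(5,4) × 0.2952^1 × 0.7048^4 = 5 × 0.2952 × 0.24675365 = 0.364208 (base)
P(M) = C(5,0) × 0.2952^5 × 0.7048^0 = 1 × 0.00224172 × 1.0000 = 0.002242
Relative intensity = 0.002242 / 0.364208 × 100 = 0.62

0.62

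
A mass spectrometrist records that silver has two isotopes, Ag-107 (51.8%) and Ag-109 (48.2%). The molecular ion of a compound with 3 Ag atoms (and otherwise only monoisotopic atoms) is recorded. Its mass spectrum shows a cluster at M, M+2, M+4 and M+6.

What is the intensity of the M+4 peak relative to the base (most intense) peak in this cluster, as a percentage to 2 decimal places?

Term probabilities: M 0.1390, M+2 0.3880, M+4 0.3610, M+6 0.1120. Base peak = M+2.
P(M+2) = C(3,1) × 0.518^2 × 0.482^1 = 3 × 0.268324 × 0.4820 = 0.387997 (base)
P(M+4) = C(3,2) × 0.518^1 × 0.482^2 = 3 × 0.5180 × 0.232324 = 0.361031
Relative intensity = 0.361031 / 0.387997 × 100 = 93.05

93.05%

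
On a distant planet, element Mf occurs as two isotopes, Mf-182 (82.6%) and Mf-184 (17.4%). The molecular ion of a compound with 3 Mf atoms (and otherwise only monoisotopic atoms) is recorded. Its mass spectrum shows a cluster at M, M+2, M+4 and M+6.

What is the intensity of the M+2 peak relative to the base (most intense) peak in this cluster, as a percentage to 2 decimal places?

Binomial terms of (0.826 + 0.174)^3: M 0.5636, M+2 0.3561, M+4 0.0750, M+6 0.0053 → M is the base peak.
P(M) = C(3,0) × 0.826^3 × 0.174^0 = 1 × 0.56355998 × 1.0000 = 0.563560 (base)
P(M+2) = C(3,1) × 0.826^2 × 0.174^1 = 3 × 0.682276 × 0.1740 = 0.356148
Relative intensity = 0.356148 / 0.563560 × 100 = 63.20

63.20%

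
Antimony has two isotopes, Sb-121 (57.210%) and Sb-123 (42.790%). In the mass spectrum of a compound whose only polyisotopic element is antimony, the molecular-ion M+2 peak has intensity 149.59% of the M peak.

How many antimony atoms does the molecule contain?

2

With n Sb atoms, P(M+2)/P(M) = C(n,1)·p^(n−1)q / p^n = n·q/p = n · 0.42790/0.57210.
n = 1.4959 × 0.57210/0.42790 = 2.00 ≈ 2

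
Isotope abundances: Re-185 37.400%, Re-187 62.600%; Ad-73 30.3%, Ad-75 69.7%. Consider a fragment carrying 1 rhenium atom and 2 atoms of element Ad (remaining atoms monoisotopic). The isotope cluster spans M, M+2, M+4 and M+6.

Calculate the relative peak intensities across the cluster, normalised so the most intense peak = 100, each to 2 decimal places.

Rhenium pattern (n=1): 0.3740 : 0.6260
Element Ad pattern (n=2): 0.091809 : 0.422382 : 0.485809
Convolve the two distributions (both contribute in 2-u steps):
  M: 0.3740×0.091809 = 0.034337
  M+2: 0.3740×0.422382 + 0.6260×0.091809 = 0.215443
  M+4: 0.3740×0.485809 + 0.6260×0.422382 = 0.446104
  M+6: 0.6260×0.485809 = 0.304116
Scale to base peak (0.446104) = 100: 7.70 : 48.29 : 100.00 : 68.17

7.70 : 48.29 : 100.00 : 68.17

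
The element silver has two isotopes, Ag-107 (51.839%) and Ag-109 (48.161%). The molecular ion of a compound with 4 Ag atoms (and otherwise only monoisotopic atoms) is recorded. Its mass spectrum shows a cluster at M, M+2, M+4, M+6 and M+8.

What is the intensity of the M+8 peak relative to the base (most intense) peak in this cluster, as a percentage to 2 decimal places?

14.39%

(0.51839 + 0.48161)^4 gives M 0.0722, M+2 0.2684, M+4 0.3740, M+6 0.2316, M+8 0.0538; the largest is M+4.
P(M+4) = C(4,2) × 0.51839^2 × 0.48161^2 = 6 × 0.26872819 × 0.23194819 = 0.373986 (base)
P(M+8) = C(4,4) × 0.51839^0 × 0.48161^4 = 1 × 1.0000 × 0.05379996 = 0.053800
Relative intensity = 0.053800 / 0.373986 × 100 = 14.39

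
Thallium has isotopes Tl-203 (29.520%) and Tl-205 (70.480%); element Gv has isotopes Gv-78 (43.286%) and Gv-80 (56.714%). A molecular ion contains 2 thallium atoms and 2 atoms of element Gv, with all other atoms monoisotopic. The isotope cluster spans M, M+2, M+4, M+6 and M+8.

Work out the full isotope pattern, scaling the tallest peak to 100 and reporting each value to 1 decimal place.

4.3 : 32.0 : 86.1 : 100.0 : 42.3

Thallium pattern (n=2): 0.08714304 : 0.41611392 : 0.49674304
Element Gv pattern (n=2): 0.18736778 : 0.49098444 : 0.32164778
Convolve the two distributions (both contribute in 2-u steps):
  M: 0.08714304×0.18736778 = 0.016328
  M+2: 0.08714304×0.49098444 + 0.41611392×0.18736778 = 0.120752
  M+4: 0.08714304×0.32164778 + 0.41611392×0.49098444 + 0.49674304×0.18736778 = 0.325408
  M+6: 0.41611392×0.32164778 + 0.49674304×0.49098444 = 0.377735
  M+8: 0.49674304×0.32164778 = 0.159776
Scale to base peak (0.377735) = 100: 4.3 : 32.0 : 86.1 : 100.0 : 42.3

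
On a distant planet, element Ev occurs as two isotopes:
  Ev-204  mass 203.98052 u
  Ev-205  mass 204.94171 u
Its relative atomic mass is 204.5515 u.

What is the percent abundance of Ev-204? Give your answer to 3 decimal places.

40.597%

Writing the weighted mean with unknown fraction x of Ev-204:
203.98052·x + 204.94171·(1 − x) = 204.5515
(203.98052 − 204.94171)·x = 204.5515 − 204.94171
x = -0.39021 / -0.96119 = 0.40597 → 40.597% Ev-204, 59.403% Ev-205.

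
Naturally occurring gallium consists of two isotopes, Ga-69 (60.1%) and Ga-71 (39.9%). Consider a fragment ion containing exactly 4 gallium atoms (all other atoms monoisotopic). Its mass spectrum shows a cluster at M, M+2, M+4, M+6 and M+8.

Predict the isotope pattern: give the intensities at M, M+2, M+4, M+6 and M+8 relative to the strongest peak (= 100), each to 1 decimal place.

Expanding (0.601 + 0.399)^4:
P(M) = 0.601^4 = 0.130466
P(M+2) = 4 × 0.601^3 × 0.399^1 = 0.346463
P(M+4) = 6 × 0.601^2 × 0.399^2 = 0.345021
P(M+6) = 4 × 0.601^1 × 0.399^3 = 0.152705
P(M+8) = 0.399^4 = 0.025345
The M+2 peak is largest (0.346463); scaling to 100 gives 37.7 : 100.0 : 99.6 : 44.1 : 7.3.

37.7 : 100.0 : 99.6 : 44.1 : 7.3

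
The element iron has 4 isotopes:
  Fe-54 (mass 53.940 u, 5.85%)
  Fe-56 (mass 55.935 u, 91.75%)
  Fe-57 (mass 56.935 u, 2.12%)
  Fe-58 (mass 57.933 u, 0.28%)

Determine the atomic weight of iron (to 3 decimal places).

55.845 u

The abundance-weighted mean is 0.0585 × 53.940 + 0.9175 × 55.935 + 0.0212 × 56.935 + 0.0028 × 57.933
= 3.1555 + 51.3204 + 1.2070 + 0.1622 = 55.8451 u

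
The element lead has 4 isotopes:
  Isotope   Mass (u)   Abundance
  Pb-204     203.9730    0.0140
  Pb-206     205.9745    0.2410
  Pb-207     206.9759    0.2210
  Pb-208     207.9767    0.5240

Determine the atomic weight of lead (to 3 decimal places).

207.217 u

Weight each isotope mass by its fractional abundance: 0.0140 × 203.9730 + 0.2410 × 205.9745 + 0.2210 × 206.9759 + 0.5240 × 207.9767
= 2.85562 + 49.63985 + 45.74167 + 108.97979 = 207.21693 u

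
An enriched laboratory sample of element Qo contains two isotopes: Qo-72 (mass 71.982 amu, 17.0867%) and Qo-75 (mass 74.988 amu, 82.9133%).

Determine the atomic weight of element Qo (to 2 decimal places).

74.47 amu

Average mass = Σ (abundance × isotope mass) = 0.170867 × 71.982 + 0.829133 × 74.988
= 12.2993 + 62.1750 = 74.4743 amu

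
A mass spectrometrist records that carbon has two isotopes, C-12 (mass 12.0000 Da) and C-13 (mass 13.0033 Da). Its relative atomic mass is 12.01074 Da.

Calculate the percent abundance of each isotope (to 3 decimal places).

Writing the weighted mean with unknown fraction x of C-12:
12.0000·x + 13.0033·(1 − x) = 12.01074
(12.0000 − 13.0033)·x = 12.01074 − 13.0033
x = -0.99256 / -1.0033 = 0.98930 → 98.930% C-12, 1.070% C-13.

C-12: 98.930%, C-13: 1.070%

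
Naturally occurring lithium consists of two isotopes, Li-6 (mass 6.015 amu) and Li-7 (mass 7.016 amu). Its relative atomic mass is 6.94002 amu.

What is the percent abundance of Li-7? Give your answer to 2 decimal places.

92.41%

Let x be the fractional abundance of Li-6; then Li-7 has abundance 1 − x.
6.015·x + 7.016·(1 − x) = 6.94002
(6.015 − 7.016)·x = 6.94002 − 7.016
x = -0.07598 / -1.001 = 0.07590 → 7.59% Li-6, 92.41% Li-7.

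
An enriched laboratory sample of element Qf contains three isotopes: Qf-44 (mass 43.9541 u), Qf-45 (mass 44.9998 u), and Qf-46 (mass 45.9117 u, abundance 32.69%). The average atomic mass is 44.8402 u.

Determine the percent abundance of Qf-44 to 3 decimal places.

43.770%

Let x and y be the fractions of Qf-44 and Qf-45. Then x + y = 1 − 0.3269 = 0.6731 and 43.9541x + 44.9998y = 44.8402 − 0.3269×45.9117 = 29.83166527.
Substituting: 43.9541x + 44.9998(0.6731 − x) = 29.83166527
(43.9541 − 44.9998)x = -0.45770011  ⇒  x = 0.43770, y = 0.23540
Qf-44: 43.770%, Qf-45: 23.540%.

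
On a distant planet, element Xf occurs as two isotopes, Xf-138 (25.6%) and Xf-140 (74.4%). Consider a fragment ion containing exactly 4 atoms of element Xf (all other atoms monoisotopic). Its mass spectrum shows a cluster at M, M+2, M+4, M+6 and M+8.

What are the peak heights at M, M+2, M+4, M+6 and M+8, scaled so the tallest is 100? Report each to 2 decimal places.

1.02 : 11.84 : 51.61 : 100.00 : 72.66

Expanding (0.256 + 0.744)^4:
P(M) = 0.256^4 = 0.004295
P(M+2) = 4 × 0.256^3 × 0.744^1 = 0.049929
P(M+4) = 6 × 0.256^2 × 0.744^2 = 0.217659
P(M+6) = 4 × 0.256^1 × 0.744^3 = 0.421715
P(M+8) = 0.744^4 = 0.306402
The M+6 peak is largest (0.421715); scaling to 100 gives 1.02 : 11.84 : 51.61 : 100.00 : 72.66.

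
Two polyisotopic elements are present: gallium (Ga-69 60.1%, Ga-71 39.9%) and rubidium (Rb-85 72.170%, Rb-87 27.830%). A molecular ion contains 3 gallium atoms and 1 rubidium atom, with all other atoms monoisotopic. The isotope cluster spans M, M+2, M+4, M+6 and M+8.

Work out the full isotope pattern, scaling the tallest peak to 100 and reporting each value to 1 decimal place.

Gallium pattern (n=3): 0.2170818 : 0.4323576 : 0.2870394 : 0.0635212
Rubidium pattern (n=1): 0.7217 : 0.2783
Convolve the two distributions (both contribute in 2-u steps):
  M: 0.2170818×0.7217 = 0.156668
  M+2: 0.2170818×0.2783 + 0.4323576×0.7217 = 0.372446
  M+4: 0.4323576×0.2783 + 0.2870394×0.7217 = 0.327481
  M+6: 0.2870394×0.2783 + 0.0635212×0.7217 = 0.125726
  M+8: 0.0635212×0.2783 = 0.017678
Scale to base peak (0.372446) = 100: 42.1 : 100.0 : 87.9 : 33.8 : 4.7

42.1 : 100.0 : 87.9 : 33.8 : 4.7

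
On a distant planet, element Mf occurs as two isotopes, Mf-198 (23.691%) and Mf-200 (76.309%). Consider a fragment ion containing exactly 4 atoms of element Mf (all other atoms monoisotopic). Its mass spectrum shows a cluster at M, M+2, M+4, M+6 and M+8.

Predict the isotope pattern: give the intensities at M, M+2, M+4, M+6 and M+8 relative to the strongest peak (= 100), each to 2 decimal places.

0.75 : 9.64 : 46.57 : 100.00 : 80.53

Expanding (0.23691 + 0.76309)^4:
P(M) = 0.23691^4 = 0.003150
P(M+2) = 4 × 0.23691^3 × 0.76309^1 = 0.040587
P(M+4) = 6 × 0.23691^2 × 0.76309^2 = 0.196096
P(M+6) = 4 × 0.23691^1 × 0.76309^3 = 0.421086
P(M+8) = 0.76309^4 = 0.339081
The M+6 peak is largest (0.421086); scaling to 100 gives 0.75 : 9.64 : 46.57 : 100.00 : 80.53.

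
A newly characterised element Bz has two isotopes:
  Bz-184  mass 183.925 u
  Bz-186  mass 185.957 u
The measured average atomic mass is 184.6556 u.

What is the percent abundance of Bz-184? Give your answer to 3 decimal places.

Let x be the fractional abundance of Bz-184; then Bz-186 has abundance 1 − x.
183.925·x + 185.957·(1 − x) = 184.6556
(183.925 − 185.957)·x = 184.6556 − 185.957
x = -1.3014 / -2.032 = 0.64045 → 64.045% Bz-184, 35.955% Bz-186.

64.045%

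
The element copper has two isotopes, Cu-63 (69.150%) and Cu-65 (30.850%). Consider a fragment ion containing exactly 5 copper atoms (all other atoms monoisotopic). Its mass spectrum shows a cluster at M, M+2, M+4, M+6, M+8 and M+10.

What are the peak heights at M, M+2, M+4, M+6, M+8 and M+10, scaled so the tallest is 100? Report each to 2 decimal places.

44.83 : 100.00 : 89.23 : 39.81 : 8.88 : 0.79

Expanding (0.69150 + 0.30850)^5:
P(M) = 0.69150^5 = 0.158111
P(M+2) = 5 × 0.69150^4 × 0.30850^1 = 0.352691
P(M+4) = 10 × 0.69150^3 × 0.30850^2 = 0.314693
P(M+6) = 10 × 0.69150^2 × 0.30850^3 = 0.140394
P(M+8) = 5 × 0.69150^1 × 0.30850^4 = 0.031317
P(M+10) = 0.30850^5 = 0.002794
The M+2 peak is largest (0.352691); scaling to 100 gives 44.83 : 100.00 : 89.23 : 39.81 : 8.88 : 0.79.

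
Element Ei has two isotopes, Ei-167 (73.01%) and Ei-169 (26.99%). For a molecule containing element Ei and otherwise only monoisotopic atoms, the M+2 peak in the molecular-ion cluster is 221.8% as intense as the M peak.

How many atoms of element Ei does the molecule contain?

6

With n Ei atoms, P(M+2)/P(M) = C(n,1)·p^(n−1)q / p^n = n·q/p = n · 0.2699/0.7301.
n = 2.218 × 0.7301/0.2699 = 6.00 ≈ 6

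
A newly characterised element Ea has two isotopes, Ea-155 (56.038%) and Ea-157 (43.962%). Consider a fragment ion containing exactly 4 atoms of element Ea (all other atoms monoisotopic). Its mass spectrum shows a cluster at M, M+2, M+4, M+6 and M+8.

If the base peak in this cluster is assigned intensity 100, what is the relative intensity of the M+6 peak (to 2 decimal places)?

Binomial terms of (0.56038 + 0.43962)^4: M 0.0986, M+2 0.3094, M+4 0.3641, M+6 0.1904, M+8 0.0374 → M+4 is the base peak.
P(M+4) = C(4,2) × 0.56038^2 × 0.43962^2 = 6 × 0.31402574 × 0.19326574 = 0.364143 (base)
P(M+6) = C(4,3) × 0.56038^1 × 0.43962^3 = 4 × 0.56038 × 0.08496349 = 0.190447
Relative intensity = 0.190447 / 0.364143 × 100 = 52.30

52.30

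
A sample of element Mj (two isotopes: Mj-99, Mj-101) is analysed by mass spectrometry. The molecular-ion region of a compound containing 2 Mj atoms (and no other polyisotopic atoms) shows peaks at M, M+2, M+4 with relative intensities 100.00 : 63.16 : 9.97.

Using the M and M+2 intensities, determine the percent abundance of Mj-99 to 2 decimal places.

If p is the fraction of Mj that is Mj-99, then I(M+2)/I(M) = [C(2,1)·p^1·(1−p)] / p^2 = 2·(1−p)/p = 63.16/100.00 = 0.6316
(1−p)/p = 0.6316/2 = 0.3158  ⇒  p = 1/(1 + 0.3158) = 0.7600
Mj-99: 76.00%, Mj-101: 24.00%.

76.00%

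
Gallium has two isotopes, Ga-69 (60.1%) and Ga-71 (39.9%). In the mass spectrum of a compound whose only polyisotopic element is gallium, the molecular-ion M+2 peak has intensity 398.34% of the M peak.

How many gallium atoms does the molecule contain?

With n Ga atoms, P(M+2)/P(M) = C(n,1)·p^(n−1)q / p^n = n·q/p = n · 0.399/0.601.
n = 3.9834 × 0.601/0.399 = 6.00 ≈ 6

6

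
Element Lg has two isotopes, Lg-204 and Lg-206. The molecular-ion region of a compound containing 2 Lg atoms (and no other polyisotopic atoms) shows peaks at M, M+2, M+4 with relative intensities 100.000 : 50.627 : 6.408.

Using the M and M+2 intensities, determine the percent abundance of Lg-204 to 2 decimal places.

79.80%

If p is the fraction of Lg that is Lg-204, then I(M+2)/I(M) = [C(2,1)·p^1·(1−p)] / p^2 = 2·(1−p)/p = 50.627/100.000 = 0.5063
(1−p)/p = 0.5063/2 = 0.2531  ⇒  p = 1/(1 + 0.2531) = 0.7980
Lg-204: 79.80%, Lg-206: 20.20%.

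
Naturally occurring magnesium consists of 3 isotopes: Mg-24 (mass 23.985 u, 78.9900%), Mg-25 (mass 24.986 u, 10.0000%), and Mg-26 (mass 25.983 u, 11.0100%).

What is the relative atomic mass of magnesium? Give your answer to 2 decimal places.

24.31 u

Ar = Σ fᵢ·mᵢ = 0.789900 × 23.985 + 0.100000 × 24.986 + 0.110100 × 25.983
= 18.9458 + 2.4986 + 2.8607 = 24.3051 u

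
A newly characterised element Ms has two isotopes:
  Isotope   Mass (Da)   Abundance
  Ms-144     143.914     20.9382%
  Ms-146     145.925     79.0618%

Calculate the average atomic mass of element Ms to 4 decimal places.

145.5039 Da

Average mass = Σ (abundance × isotope mass) = 0.209382 × 143.914 + 0.790618 × 145.925
= 30.13300 + 115.37093 = 145.50393 Da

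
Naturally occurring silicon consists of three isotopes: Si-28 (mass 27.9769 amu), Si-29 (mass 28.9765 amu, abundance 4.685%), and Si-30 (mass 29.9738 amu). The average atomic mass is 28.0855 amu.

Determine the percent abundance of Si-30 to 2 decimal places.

3.09%

The remaining 95.315% is split between Si-28 (fraction x) and Si-30 (fraction 0.95315 − x).
Substituting: 27.9769x + 29.9738(0.95315 − x) = 26.727950975
(27.9769 − 29.9738)x = -1.841576495  ⇒  x = 0.92222, y = 0.03093
Si-28: 92.22%, Si-30: 3.09%.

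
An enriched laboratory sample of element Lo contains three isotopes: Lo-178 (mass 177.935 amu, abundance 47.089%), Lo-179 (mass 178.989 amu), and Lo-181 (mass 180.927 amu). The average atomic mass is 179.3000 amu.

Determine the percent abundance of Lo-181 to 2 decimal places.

41.66%

Let x and y be the fractions of Lo-179 and Lo-181. Then x + y = 1 − 0.47089 = 0.52911 and 178.989x + 180.927y = 179.3000 − 0.47089×177.935 = 95.51218785.
Substituting: 178.989x + 180.927(0.52911 − x) = 95.51218785
(178.989 − 180.927)x = -0.21809712  ⇒  x = 0.11254, y = 0.41657
Lo-179: 11.25%, Lo-181: 41.66%.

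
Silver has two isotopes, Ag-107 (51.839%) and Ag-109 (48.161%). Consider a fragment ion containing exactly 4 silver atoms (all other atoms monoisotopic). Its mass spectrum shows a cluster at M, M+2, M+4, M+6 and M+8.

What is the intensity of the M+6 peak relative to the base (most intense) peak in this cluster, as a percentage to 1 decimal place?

Binomial terms of (0.51839 + 0.48161)^4: M 0.0722, M+2 0.2684, M+4 0.3740, M+6 0.2316, M+8 0.0538 → M+4 is the base peak.
P(M+4) = C(4,2) × 0.51839^2 × 0.48161^2 = 6 × 0.26872819 × 0.23194819 = 0.373986 (base)
P(M+6) = C(4,3) × 0.51839^1 × 0.48161^3 = 4 × 0.51839 × 0.11170857 = 0.231634
Relative intensity = 0.231634 / 0.373986 × 100 = 61.9

61.9%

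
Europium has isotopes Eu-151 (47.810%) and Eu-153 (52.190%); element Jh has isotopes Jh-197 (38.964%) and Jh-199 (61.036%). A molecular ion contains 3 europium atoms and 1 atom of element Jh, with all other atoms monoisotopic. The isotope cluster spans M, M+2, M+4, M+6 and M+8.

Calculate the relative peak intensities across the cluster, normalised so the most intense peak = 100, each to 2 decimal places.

Europium pattern (n=3): 0.10928391 : 0.3578871 : 0.39067407 : 0.14215492
Element Jh pattern (n=1): 0.38964 : 0.61036
Convolve the two distributions (both contribute in 2-u steps):
  M: 0.10928391×0.38964 = 0.042581
  M+2: 0.10928391×0.61036 + 0.3578871×0.38964 = 0.206150
  M+4: 0.3578871×0.61036 + 0.39067407×0.38964 = 0.370662
  M+6: 0.39067407×0.61036 + 0.14215492×0.38964 = 0.293841
  M+8: 0.14215492×0.61036 = 0.086766
Scale to base peak (0.370662) = 100: 11.49 : 55.62 : 100.00 : 79.27 : 23.41

11.49 : 55.62 : 100.00 : 79.27 : 23.41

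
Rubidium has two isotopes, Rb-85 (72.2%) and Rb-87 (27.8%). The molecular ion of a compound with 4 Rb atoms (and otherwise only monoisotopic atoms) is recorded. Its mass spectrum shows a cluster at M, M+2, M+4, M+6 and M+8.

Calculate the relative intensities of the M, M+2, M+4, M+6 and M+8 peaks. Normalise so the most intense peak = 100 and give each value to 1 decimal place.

The 4 Rb atoms are independent, so intensities follow the terms of (0.722 + 0.278)^4.
P(M) = 0.722^4 = 0.271737
P(M+2) = 4 × 0.722^3 × 0.278^1 = 0.418520
P(M+4) = 6 × 0.722^2 × 0.278^2 = 0.241721
P(M+6) = 4 × 0.722^1 × 0.278^3 = 0.062049
P(M+8) = 0.278^4 = 0.005973
The M+2 peak is largest (0.418520); scaling to 100 gives 64.9 : 100.0 : 57.8 : 14.8 : 1.4.

64.9 : 100.0 : 57.8 : 14.8 : 1.4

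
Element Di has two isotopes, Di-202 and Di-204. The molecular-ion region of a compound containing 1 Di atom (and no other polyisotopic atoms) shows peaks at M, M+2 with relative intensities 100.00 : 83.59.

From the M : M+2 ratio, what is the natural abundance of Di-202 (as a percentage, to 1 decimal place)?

54.5%

Let p = fractional abundance of Di-202. I(M+2)/I(M) = [C(1,1)·p^0·(1−p)] / p^1 = 1·(1−p)/p = 83.59/100.00 = 0.8359
(1−p)/p = 0.8359/1 = 0.8359  ⇒  p = 1/(1 + 0.8359) = 0.5447
Di-202: 54.5%, Di-204: 45.5%.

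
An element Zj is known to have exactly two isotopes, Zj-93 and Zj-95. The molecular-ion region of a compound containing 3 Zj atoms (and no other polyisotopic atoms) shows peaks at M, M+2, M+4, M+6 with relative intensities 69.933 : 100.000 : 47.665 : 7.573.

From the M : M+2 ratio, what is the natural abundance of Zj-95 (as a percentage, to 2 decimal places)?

32.28%

If p is the fraction of Zj that is Zj-93, then I(M+2)/I(M) = [C(3,1)·p^2·(1−p)] / p^3 = 3·(1−p)/p = 100.000/69.933 = 1.4299
(1−p)/p = 1.4299/3 = 0.4766  ⇒  p = 1/(1 + 0.4766) = 0.6772
Zj-93: 67.72%, Zj-95: 32.28%.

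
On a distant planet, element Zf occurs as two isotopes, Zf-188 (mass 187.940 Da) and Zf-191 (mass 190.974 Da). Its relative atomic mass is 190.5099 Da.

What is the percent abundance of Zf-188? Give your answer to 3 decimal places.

15.297%

Let x be the fractional abundance of Zf-188; then Zf-191 has abundance 1 − x.
187.940·x + 190.974·(1 − x) = 190.5099
(187.940 − 190.974)·x = 190.5099 − 190.974
x = -0.4641 / -3.034 = 0.15297 → 15.297% Zf-188, 84.703% Zf-191.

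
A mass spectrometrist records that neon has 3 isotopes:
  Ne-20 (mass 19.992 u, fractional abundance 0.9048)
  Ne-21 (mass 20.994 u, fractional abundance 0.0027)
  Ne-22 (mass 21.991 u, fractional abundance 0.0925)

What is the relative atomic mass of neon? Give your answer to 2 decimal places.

20.18 u

The abundance-weighted mean is 0.9048 × 19.992 + 0.0027 × 20.994 + 0.0925 × 21.991
= 18.0888 + 0.0567 + 2.0342 = 20.1797 u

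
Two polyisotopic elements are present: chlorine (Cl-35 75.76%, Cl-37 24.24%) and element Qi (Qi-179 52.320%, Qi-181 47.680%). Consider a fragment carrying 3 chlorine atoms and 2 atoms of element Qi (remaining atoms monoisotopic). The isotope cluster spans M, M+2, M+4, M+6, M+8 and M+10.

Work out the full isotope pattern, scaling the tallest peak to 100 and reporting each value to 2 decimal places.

Chlorine pattern (n=3): 0.4348304 : 0.41738208 : 0.13354464 : 0.01424288
Element Qi pattern (n=2): 0.27373824 : 0.49892352 : 0.22733824
Convolve the two distributions (both contribute in 2-u steps):
  M: 0.4348304×0.27373824 = 0.119030
  M+2: 0.4348304×0.49892352 + 0.41738208×0.27373824 = 0.331201
  M+4: 0.4348304×0.22733824 + 0.41738208×0.49892352 + 0.13354464×0.27373824 = 0.343652
  M+6: 0.41738208×0.22733824 + 0.13354464×0.49892352 + 0.01424288×0.27373824 = 0.165414
  M+8: 0.13354464×0.22733824 + 0.01424288×0.49892352 = 0.037466
  M+10: 0.01424288×0.22733824 = 0.003238
Scale to base peak (0.343652) = 100: 34.64 : 96.38 : 100.00 : 48.13 : 10.90 : 0.94

34.64 : 96.38 : 100.00 : 48.13 : 10.90 : 0.94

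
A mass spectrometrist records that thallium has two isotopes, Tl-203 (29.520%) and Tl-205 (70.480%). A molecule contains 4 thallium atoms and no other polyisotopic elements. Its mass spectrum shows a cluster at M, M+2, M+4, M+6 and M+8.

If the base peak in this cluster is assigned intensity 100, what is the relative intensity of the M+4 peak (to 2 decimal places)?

Term probabilities: M 0.0076, M+2 0.0725, M+4 0.2597, M+6 0.4134, M+8 0.2468. Base peak = M+6.
P(M+6) = C(4,3) × 0.29520^1 × 0.70480^3 = 4 × 0.2952 × 0.35010449 = 0.413403 (base)
P(M+4) = C(4,2) × 0.29520^2 × 0.70480^2 = 6 × 0.08714304 × 0.49674304 = 0.259726
Relative intensity = 0.259726 / 0.413403 × 100 = 62.83

62.83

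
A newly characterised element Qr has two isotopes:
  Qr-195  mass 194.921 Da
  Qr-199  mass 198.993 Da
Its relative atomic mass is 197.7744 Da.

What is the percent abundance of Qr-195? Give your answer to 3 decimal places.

29.926%

Let x be the fractional abundance of Qr-195; then Qr-199 has abundance 1 − x.
194.921·x + 198.993·(1 − x) = 197.7744
(194.921 − 198.993)·x = 197.7744 − 198.993
x = -1.2186 / -4.072 = 0.29926 → 29.926% Qr-195, 70.074% Qr-199.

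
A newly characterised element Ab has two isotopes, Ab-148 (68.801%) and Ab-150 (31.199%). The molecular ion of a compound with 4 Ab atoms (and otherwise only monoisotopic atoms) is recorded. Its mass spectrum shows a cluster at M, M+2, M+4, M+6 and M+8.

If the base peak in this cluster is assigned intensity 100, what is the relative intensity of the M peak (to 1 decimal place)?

55.1

(0.68801 + 0.31199)^4 gives M 0.2241, M+2 0.4064, M+4 0.2765, M+6 0.0836, M+8 0.0095; the largest is M+2.
P(M+2) = C(4,1) × 0.68801^3 × 0.31199^1 = 4 × 0.32567487 × 0.31199 = 0.406429 (base)
P(M) = C(4,0) × 0.68801^4 × 0.31199^0 = 1 × 0.22406757 × 1.0000 = 0.224068
Relative intensity = 0.224068 / 0.406429 × 100 = 55.1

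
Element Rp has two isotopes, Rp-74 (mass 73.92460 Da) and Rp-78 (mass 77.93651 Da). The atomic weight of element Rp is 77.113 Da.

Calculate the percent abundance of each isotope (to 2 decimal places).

Writing the weighted mean with unknown fraction x of Rp-74:
73.92460·x + 77.93651·(1 − x) = 77.113
(73.92460 − 77.93651)·x = 77.113 − 77.93651
x = -0.82351 / -4.01191 = 0.20527 → 20.53% Rp-74, 79.47% Rp-78.

Rp-74: 20.53%, Rp-78: 79.47%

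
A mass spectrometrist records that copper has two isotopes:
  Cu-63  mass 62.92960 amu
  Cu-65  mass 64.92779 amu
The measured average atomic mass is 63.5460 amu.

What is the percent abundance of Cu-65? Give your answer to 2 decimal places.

30.85%

Writing the weighted mean with unknown fraction x of Cu-63:
62.92960·x + 64.92779·(1 − x) = 63.5460
(62.92960 − 64.92779)·x = 63.5460 − 64.92779
x = -1.38179 / -1.99819 = 0.69152 → 69.15% Cu-63, 30.85% Cu-65.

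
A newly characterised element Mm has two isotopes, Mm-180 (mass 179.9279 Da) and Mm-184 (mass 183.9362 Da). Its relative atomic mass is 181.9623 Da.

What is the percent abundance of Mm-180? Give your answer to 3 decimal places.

49.245%

Writing the weighted mean with unknown fraction x of Mm-180:
179.9279·x + 183.9362·(1 − x) = 181.9623
(179.9279 − 183.9362)·x = 181.9623 − 183.9362
x = -1.9739 / -4.0083 = 0.49245 → 49.245% Mm-180, 50.755% Mm-184.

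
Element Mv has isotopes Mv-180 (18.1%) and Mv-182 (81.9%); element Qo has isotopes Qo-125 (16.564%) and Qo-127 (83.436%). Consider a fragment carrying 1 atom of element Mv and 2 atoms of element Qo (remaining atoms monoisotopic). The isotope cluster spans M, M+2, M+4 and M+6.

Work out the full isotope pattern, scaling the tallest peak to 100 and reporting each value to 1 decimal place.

Element Mv pattern (n=1): 0.1810 : 0.8190
Element Qo pattern (n=2): 0.02743661 : 0.27640678 : 0.69615661
Convolve the two distributions (both contribute in 2-u steps):
  M: 0.1810×0.02743661 = 0.004966
  M+2: 0.1810×0.27640678 + 0.8190×0.02743661 = 0.072500
  M+4: 0.1810×0.69615661 + 0.8190×0.27640678 = 0.352381
  M+6: 0.8190×0.69615661 = 0.570152
Scale to base peak (0.570152) = 100: 0.9 : 12.7 : 61.8 : 100.0

0.9 : 12.7 : 61.8 : 100.0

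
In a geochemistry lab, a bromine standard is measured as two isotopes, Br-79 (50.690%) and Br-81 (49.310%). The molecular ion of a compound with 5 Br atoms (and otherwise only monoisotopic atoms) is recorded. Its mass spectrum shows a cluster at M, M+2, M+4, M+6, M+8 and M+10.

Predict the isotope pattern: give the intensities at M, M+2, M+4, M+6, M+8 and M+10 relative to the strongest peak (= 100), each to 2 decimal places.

10.57 : 51.40 : 100.00 : 97.28 : 47.31 : 9.21

The 5 Br atoms are independent, so intensities follow the terms of (0.50690 + 0.49310)^5.
P(M) = 0.50690^5 = 0.033467
P(M+2) = 5 × 0.50690^4 × 0.49310^1 = 0.162777
P(M+4) = 10 × 0.50690^3 × 0.49310^2 = 0.316692
P(M+6) = 10 × 0.50690^2 × 0.49310^3 = 0.308070
P(M+8) = 5 × 0.50690^1 × 0.49310^4 = 0.149842
P(M+10) = 0.49310^5 = 0.029152
The M+4 peak is largest (0.316692); scaling to 100 gives 10.57 : 51.40 : 100.00 : 97.28 : 47.31 : 9.21.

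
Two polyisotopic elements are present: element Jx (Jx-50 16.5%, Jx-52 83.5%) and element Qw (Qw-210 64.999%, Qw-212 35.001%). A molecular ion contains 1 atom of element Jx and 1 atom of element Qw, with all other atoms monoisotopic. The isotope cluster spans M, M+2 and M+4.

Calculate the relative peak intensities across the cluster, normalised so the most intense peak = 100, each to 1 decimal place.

17.9 : 100.0 : 48.7

Element Jx pattern (n=1): 0.1650 : 0.8350
Element Qw pattern (n=1): 0.64999 : 0.35001
Convolve the two distributions (both contribute in 2-u steps):
  M: 0.1650×0.64999 = 0.107248
  M+2: 0.1650×0.35001 + 0.8350×0.64999 = 0.600493
  M+4: 0.8350×0.35001 = 0.292258
Scale to base peak (0.600493) = 100: 17.9 : 100.0 : 48.7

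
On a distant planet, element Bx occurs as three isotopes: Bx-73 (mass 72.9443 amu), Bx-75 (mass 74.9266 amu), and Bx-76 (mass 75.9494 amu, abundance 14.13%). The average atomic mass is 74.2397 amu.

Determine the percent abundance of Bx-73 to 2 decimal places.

The remaining 85.87% is split between Bx-73 (fraction x) and Bx-75 (fraction 0.8587 − x).
Substituting: 72.9443x + 74.9266(0.8587 − x) = 63.50804978
(72.9443 − 74.9266)x = -0.83142164  ⇒  x = 0.41942, y = 0.43928
Bx-73: 41.94%, Bx-75: 43.93%.

41.94%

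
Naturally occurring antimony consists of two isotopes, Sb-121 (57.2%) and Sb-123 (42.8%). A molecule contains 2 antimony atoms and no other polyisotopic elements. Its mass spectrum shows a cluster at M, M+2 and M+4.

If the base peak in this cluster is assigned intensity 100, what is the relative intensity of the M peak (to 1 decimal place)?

66.8

Term probabilities: M 0.3272, M+2 0.4896, M+4 0.1832. Base peak = M+2.
P(M+2) = C(2,1) × 0.572^1 × 0.428^1 = 2 × 0.5720 × 0.4280 = 0.489632 (base)
P(M) = C(2,0) × 0.572^2 × 0.428^0 = 1 × 0.327184 × 1.0000 = 0.327184
Relative intensity = 0.327184 / 0.489632 × 100 = 66.8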